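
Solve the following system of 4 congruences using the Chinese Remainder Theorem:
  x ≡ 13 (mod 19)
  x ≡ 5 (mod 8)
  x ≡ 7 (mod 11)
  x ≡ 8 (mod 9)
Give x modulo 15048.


Product of moduli M = 19 · 8 · 11 · 9 = 15048.
Merge one congruence at a time:
  Start: x ≡ 13 (mod 19).
  Combine with x ≡ 5 (mod 8); new modulus lcm = 152.
    Write x = 13 + 19·t and substitute into x ≡ 5 (mod 8): 19·t ≡ 5 − 13 = -8 (mod 8).
    Reduce coefficients mod 8: 3·t ≡ 0 (mod 8).
    The inverse of 3 mod 8 is 3 (since 3·3 = 9 = 1·8 + 1), so t ≡ 3·0 = 0 ≡ 0 (mod 8).
    Then x = 13 + 19·0 = 13, valid modulo lcm(19, 8) = 152: x ≡ 13 (mod 152).
  Combine with x ≡ 7 (mod 11); new modulus lcm = 1672.
    Write x = 13 + 152·t and substitute into x ≡ 7 (mod 11): 152·t ≡ 7 − 13 = -6 (mod 11).
    Reduce coefficients mod 11: 9·t ≡ 5 (mod 11).
    The inverse of 9 mod 11 is 5 (since 9·5 = 45 = 4·11 + 1), so t ≡ 5·5 = 25 ≡ 3 (mod 11).
    Then x = 13 + 152·3 = 469, valid modulo lcm(152, 11) = 1672: x ≡ 469 (mod 1672).
  Combine with x ≡ 8 (mod 9); new modulus lcm = 15048.
    Write x = 469 + 1672·t and substitute into x ≡ 8 (mod 9): 1672·t ≡ 8 − 469 = -461 (mod 9).
    Reduce coefficients mod 9: 7·t ≡ 7 (mod 9).
    The inverse of 7 mod 9 is 4 (since 7·4 = 28 = 3·9 + 1), so t ≡ 4·7 = 28 ≡ 1 (mod 9).
    Then x = 469 + 1672·1 = 2141, valid modulo lcm(1672, 9) = 15048: x ≡ 2141 (mod 15048).
Verify against each original: 2141 mod 19 = 13, 2141 mod 8 = 5, 2141 mod 11 = 7, 2141 mod 9 = 8.

x ≡ 2141 (mod 15048).


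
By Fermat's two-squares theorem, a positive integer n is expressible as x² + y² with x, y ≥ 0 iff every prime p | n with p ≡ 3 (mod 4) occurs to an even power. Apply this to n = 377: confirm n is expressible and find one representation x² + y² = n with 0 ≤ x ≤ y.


Step 1: Factor n = 377 = 13 · 29.
Step 2: Check the mod-4 condition on each prime factor: 13 ≡ 1 (mod 4), exponent 1; 29 ≡ 1 (mod 4), exponent 1.
All primes ≡ 3 (mod 4) appear to even exponent (or don't appear), so by the two-squares theorem n IS expressible as a sum of two squares.
Step 3: Build a representation. Here n = 13 · 29 is a product of primes ≡ 1 (mod 4). Each prime p ≡ 1 (mod 4) is itself a sum of two squares; find a² by testing p − a² for a perfect square:
  13: 13 − 1² = 12, 13 − 2² = 9 = 3² ⇒ 13 = 2² + 3².
  29: 29 − 1² = 28, 29 − 2² = 25 = 5² ⇒ 29 = 2² + 5².
  Combine using the Brahmagupta–Fibonacci identity (a² + b²)(c² + d²) = (ac − bd)² + (ad + bc)² = (ac + bd)² + (ad − bc)²:
  13 · 29 = 377: from (2² + 3²)(2² + 5²), take (2·2 − 3·5, 2·5 + 3·2) = (4 − 15, 10 + 6) = (-11, 16); dropping signs (only squares matter) gives (11, 16); check 11² + 16² = 121 + 256 = 377 ✓.
Step 4: Order so x ≤ y and verify: 11² + 16² = 121 + 256 = 377 = n. ✓

n = 377 = 11² + 16² (one valid representation with x ≤ y).


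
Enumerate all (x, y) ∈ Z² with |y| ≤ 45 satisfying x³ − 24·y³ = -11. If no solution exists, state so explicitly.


The equation is x³ - 24y³ = -11. For fixed y, x³ = 24·y³ − 11, so a solution requires the RHS to be a perfect cube.
Strategy: iterate y from -45 to 45, compute RHS = 24·y³ − 11, and check whether it is a (positive or negative) perfect cube.
Check small values of y:
  y = 0: RHS = -11 is not a perfect cube.
  y = 1: RHS = 13 is not a perfect cube.
  y = -1: RHS = -35 is not a perfect cube.
  y = 2: RHS = 181 is not a perfect cube.
  y = -2: RHS = -203 is not a perfect cube.
  y = 3: RHS = 637 is not a perfect cube.
  y = -3: RHS = -659 is not a perfect cube.
Continuing the search up to |y| = 45 finds no solutions either.
No (x, y) in the scanned range satisfies the equation.

No integer solutions with |y| ≤ 45.


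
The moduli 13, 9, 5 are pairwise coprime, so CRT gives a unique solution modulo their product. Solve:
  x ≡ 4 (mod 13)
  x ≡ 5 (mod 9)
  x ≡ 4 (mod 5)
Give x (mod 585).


Moduli 13, 9, 5 are pairwise coprime; by CRT there is a unique solution modulo M = 13 · 9 · 5 = 585.
Solve pairwise, accumulating the modulus:
  Start with x ≡ 4 (mod 13).
  Combine with x ≡ 5 (mod 9): since gcd(13, 9) = 1, we get a unique residue mod 117.
    Write x = 4 + 13·t and substitute into x ≡ 5 (mod 9): 13·t ≡ 5 − 4 = 1 (mod 9).
    Reduce coefficients mod 9: 4·t ≡ 1 (mod 9).
    The inverse of 4 mod 9 is 7 (since 4·7 = 28 = 3·9 + 1), so t ≡ 7·1 = 7 ≡ 7 (mod 9).
    Then x = 4 + 13·7 = 95, valid modulo lcm(13, 9) = 117: x ≡ 95 (mod 117).
  Combine with x ≡ 4 (mod 5): since gcd(117, 5) = 1, we get a unique residue mod 585.
    Write x = 95 + 117·t and substitute into x ≡ 4 (mod 5): 117·t ≡ 4 − 95 = -91 (mod 5).
    Reduce coefficients mod 5: 2·t ≡ 4 (mod 5).
    The inverse of 2 mod 5 is 3 (since 2·3 = 6 = 1·5 + 1), so t ≡ 3·4 = 12 ≡ 2 (mod 5).
    Then x = 95 + 117·2 = 329, valid modulo lcm(117, 5) = 585: x ≡ 329 (mod 585).
Verify: 329 mod 13 = 4 ✓, 329 mod 9 = 5 ✓, 329 mod 5 = 4 ✓.

x ≡ 329 (mod 585).


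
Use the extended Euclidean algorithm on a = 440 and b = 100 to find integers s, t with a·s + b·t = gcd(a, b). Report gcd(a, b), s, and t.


Euclidean algorithm on (440, 100) — divide until remainder is 0:
  440 = 4 · 100 + 40
  100 = 2 · 40 + 20
  40 = 2 · 20 + 0
gcd(440, 100) = 20.
Track Bezout coefficients alongside the remainders: start with r₀ = 440 = a·1 + b·0 (s = 1, t = 0) and r₁ = 100 = a·0 + b·1 (s = 0, t = 1); each new remainder r_{k+1} = r_{k-1} − q_k·r_k inherits s_{k+1} = s_{k-1} − q_k·s_k, t_{k+1} = t_{k-1} − q_k·t_k, so r_k = a·s_k + b·t_k at every step:
  q = 4: r = 40, s = 1 − 4·0 = 1, t = 0 − 4·1 = -4  (check: 440·1 + 100·(-4) = 40)
  q = 2: r = 20, s = 0 − 2·1 = -2, t = 1 − 2·(-4) = 9  (check: 440·(-2) + 100·9 = 20)
The row with r = 20 (the gcd) gives the Bezout coefficients s = -2, t = 9.
Result: 440 · (-2) + 100 · (9) = 20.

gcd(440, 100) = 20; s = -2, t = 9 (check: 440·(-2) + 100·9 = 20).


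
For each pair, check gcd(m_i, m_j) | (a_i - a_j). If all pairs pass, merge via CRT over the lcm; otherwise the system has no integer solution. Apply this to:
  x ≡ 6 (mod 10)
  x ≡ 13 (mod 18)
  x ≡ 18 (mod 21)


Moduli 10, 18, 21 are not pairwise coprime, so CRT works modulo lcm(m_i) when all pairwise compatibility conditions hold.
Pairwise compatibility: gcd(m_i, m_j) must divide a_i - a_j for every pair.
Merge one congruence at a time:
  Start: x ≡ 6 (mod 10).
  Combine with x ≡ 13 (mod 18): gcd(10, 18) = 2, and 13 - 6 = 7 is NOT divisible by 2.
    ⇒ system is inconsistent (no integer solution).

No solution (the system is inconsistent).


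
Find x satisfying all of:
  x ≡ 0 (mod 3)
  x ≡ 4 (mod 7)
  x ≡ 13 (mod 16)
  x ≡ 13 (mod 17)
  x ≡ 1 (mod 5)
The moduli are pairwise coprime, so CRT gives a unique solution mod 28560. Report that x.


Product of moduli M = 3 · 7 · 16 · 17 · 5 = 28560.
Merge one congruence at a time:
  Start: x ≡ 0 (mod 3).
  Combine with x ≡ 4 (mod 7); new modulus lcm = 21.
    Write x = 0 + 3·t and substitute into x ≡ 4 (mod 7): 3·t ≡ 4 − 0 = 4 (mod 7).
    The inverse of 3 mod 7 is 5 (since 3·5 = 15 = 2·7 + 1), so t ≡ 5·4 = 20 ≡ 6 (mod 7).
    Then x = 0 + 3·6 = 18, valid modulo lcm(3, 7) = 21: x ≡ 18 (mod 21).
  Combine with x ≡ 13 (mod 16); new modulus lcm = 336.
    Write x = 18 + 21·t and substitute into x ≡ 13 (mod 16): 21·t ≡ 13 − 18 = -5 (mod 16).
    Reduce coefficients mod 16: 5·t ≡ 11 (mod 16).
    The inverse of 5 mod 16 is 13 (since 5·13 = 65 = 4·16 + 1), so t ≡ 13·11 = 143 ≡ 15 (mod 16).
    Then x = 18 + 21·15 = 333, valid modulo lcm(21, 16) = 336: x ≡ 333 (mod 336).
  Combine with x ≡ 13 (mod 17); new modulus lcm = 5712.
    Write x = 333 + 336·t and substitute into x ≡ 13 (mod 17): 336·t ≡ 13 − 333 = -320 (mod 17).
    Reduce coefficients mod 17: 13·t ≡ 3 (mod 17).
    The inverse of 13 mod 17 is 4 (since 13·4 = 52 = 3·17 + 1), so t ≡ 4·3 = 12 ≡ 12 (mod 17).
    Then x = 333 + 336·12 = 4365, valid modulo lcm(336, 17) = 5712: x ≡ 4365 (mod 5712).
  Combine with x ≡ 1 (mod 5); new modulus lcm = 28560.
    Write x = 4365 + 5712·t and substitute into x ≡ 1 (mod 5): 5712·t ≡ 1 − 4365 = -4364 (mod 5).
    Reduce coefficients mod 5: 2·t ≡ 1 (mod 5).
    The inverse of 2 mod 5 is 3 (since 2·3 = 6 = 1·5 + 1), so t ≡ 3·1 = 3 ≡ 3 (mod 5).
    Then x = 4365 + 5712·3 = 21501, valid modulo lcm(5712, 5) = 28560: x ≡ 21501 (mod 28560).
Verify against each original: 21501 mod 3 = 0, 21501 mod 7 = 4, 21501 mod 16 = 13, 21501 mod 17 = 13, 21501 mod 5 = 1.

x ≡ 21501 (mod 28560).


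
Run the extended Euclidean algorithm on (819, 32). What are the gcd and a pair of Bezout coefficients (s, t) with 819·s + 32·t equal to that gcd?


Euclidean algorithm on (819, 32) — divide until remainder is 0:
  819 = 25 · 32 + 19
  32 = 1 · 19 + 13
  19 = 1 · 13 + 6
  13 = 2 · 6 + 1
  6 = 6 · 1 + 0
gcd(819, 32) = 1.
Track Bezout coefficients alongside the remainders: start with r₀ = 819 = a·1 + b·0 (s = 1, t = 0) and r₁ = 32 = a·0 + b·1 (s = 0, t = 1); each new remainder r_{k+1} = r_{k-1} − q_k·r_k inherits s_{k+1} = s_{k-1} − q_k·s_k, t_{k+1} = t_{k-1} − q_k·t_k, so r_k = a·s_k + b·t_k at every step:
  q = 25: r = 19, s = 1 − 25·0 = 1, t = 0 − 25·1 = -25  (check: 819·1 + 32·(-25) = 19)
  q = 1: r = 13, s = 0 − 1·1 = -1, t = 1 − 1·(-25) = 26  (check: 819·(-1) + 32·26 = 13)
  q = 1: r = 6, s = 1 − 1·(-1) = 2, t = -25 − 1·26 = -51  (check: 819·2 + 32·(-51) = 6)
  q = 2: r = 1, s = -1 − 2·2 = -5, t = 26 − 2·(-51) = 128  (check: 819·(-5) + 32·128 = 1)
The row with r = 1 (the gcd) gives the Bezout coefficients s = -5, t = 128.
Result: 819 · (-5) + 32 · (128) = 1.

gcd(819, 32) = 1; s = -5, t = 128 (check: 819·(-5) + 32·128 = 1).


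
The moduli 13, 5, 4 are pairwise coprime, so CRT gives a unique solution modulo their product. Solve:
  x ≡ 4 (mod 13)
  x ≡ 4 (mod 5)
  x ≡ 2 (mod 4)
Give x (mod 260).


Moduli 13, 5, 4 are pairwise coprime; by CRT there is a unique solution modulo M = 13 · 5 · 4 = 260.
Solve pairwise, accumulating the modulus:
  Start with x ≡ 4 (mod 13).
  Combine with x ≡ 4 (mod 5): since gcd(13, 5) = 1, we get a unique residue mod 65.
    Write x = 4 + 13·t and substitute into x ≡ 4 (mod 5): 13·t ≡ 4 − 4 = 0 (mod 5).
    Reduce coefficients mod 5: 3·t ≡ 0 (mod 5).
    The inverse of 3 mod 5 is 2 (since 3·2 = 6 = 1·5 + 1), so t ≡ 2·0 = 0 ≡ 0 (mod 5).
    Then x = 4 + 13·0 = 4, valid modulo lcm(13, 5) = 65: x ≡ 4 (mod 65).
  Combine with x ≡ 2 (mod 4): since gcd(65, 4) = 1, we get a unique residue mod 260.
    Write x = 4 + 65·t and substitute into x ≡ 2 (mod 4): 65·t ≡ 2 − 4 = -2 (mod 4).
    Reduce coefficients mod 4: 1·t ≡ 2 (mod 4).
    So t ≡ 2 (mod 4).
    Then x = 4 + 65·2 = 134, valid modulo lcm(65, 4) = 260: x ≡ 134 (mod 260).
Verify: 134 mod 13 = 4 ✓, 134 mod 5 = 4 ✓, 134 mod 4 = 2 ✓.

x ≡ 134 (mod 260).


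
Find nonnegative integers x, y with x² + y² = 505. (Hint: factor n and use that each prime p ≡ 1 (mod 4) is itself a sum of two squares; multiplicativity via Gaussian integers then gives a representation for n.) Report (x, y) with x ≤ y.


Step 1: Factor n = 505 = 5 · 101.
Step 2: Check the mod-4 condition on each prime factor: 5 ≡ 1 (mod 4), exponent 1; 101 ≡ 1 (mod 4), exponent 1.
All primes ≡ 3 (mod 4) appear to even exponent (or don't appear), so by the two-squares theorem n IS expressible as a sum of two squares.
Step 3: Build a representation. Here n = 5 · 101 is a product of primes ≡ 1 (mod 4). Each prime p ≡ 1 (mod 4) is itself a sum of two squares; find a² by testing p − a² for a perfect square:
  5: 5 − 1² = 4 = 2² ⇒ 5 = 1² + 2².
  101: 101 − 1² = 100 = 10² ⇒ 101 = 1² + 10².
  Combine using the Brahmagupta–Fibonacci identity (a² + b²)(c² + d²) = (ac − bd)² + (ad + bc)² = (ac + bd)² + (ad − bc)²:
  5 · 101 = 505: from (1² + 2²)(1² + 10²), take (1·1 − 2·10, 1·10 + 2·1) = (1 − 20, 10 + 2) = (-19, 12); dropping signs (only squares matter) gives (19, 12); check 19² + 12² = 361 + 144 = 505 ✓.
Step 4: Order so x ≤ y and verify: 12² + 19² = 144 + 361 = 505 = n. ✓

n = 505 = 12² + 19² (one valid representation with x ≤ y).


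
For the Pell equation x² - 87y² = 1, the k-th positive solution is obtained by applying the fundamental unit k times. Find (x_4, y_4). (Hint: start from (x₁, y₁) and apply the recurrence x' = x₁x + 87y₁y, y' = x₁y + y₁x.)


Step 1: Find the fundamental solution (x₁, y₁) of x² - 87y² = 1.
  Expand √87 as a continued fraction. a₀ = ⌊√87⌋ = 9; iterate m_{k+1} = d_k·a_k − m_k, d_{k+1} = (87 − m_{k+1}²)/d_k, a_{k+1} = ⌊(a₀ + m_{k+1})/d_{k+1}⌋ (starting m₀ = 0, d₀ = 1), with convergents p_k = a_k·p_{k-1} + p_{k-2}, q_k = a_k·q_{k-1} + q_{k-2} (p₋₁ = 1, q₋₁ = 0):
  k = 0: a₀ = 9; p₀/q₀ = 9/1; p₀² − 87·q₀² = 81 − 87 = -6.
  k = 1: m = 9, d = 6, a = ⌊(9 + 9)/6⌋ = 3; p/q = (3·9 + 1)/(3·1 + 0) = 28/3; p² − 87·q² = 784 − 783 = 1.
  The first convergent with p² − 87·q² = 1 gives the fundamental solution (x₁, y₁) = (28, 3).
Step 2: Apply the recurrence (x_{n+1}, y_{n+1}) = (x₁x_n + 87y₁y_n, x₁y_n + y₁x_n) repeatedly.
  From (x_1, y_1) = (28, 3): x_2 = 28·28 + 87·3·3 = 1567; y_2 = 28·3 + 3·28 = 168.
  From (x_2, y_2) = (1567, 168): x_3 = 28·1567 + 87·3·168 = 87724; y_3 = 28·168 + 3·1567 = 9405.
  From (x_3, y_3) = (87724, 9405): x_4 = 28·87724 + 87·3·9405 = 4910977; y_4 = 28·9405 + 3·87724 = 526512.
Step 3: Verify x_4² - 87·y_4² = 24117695094529 - 24117695094528 = 1 (should be 1). ✓

(x_1, y_1) = (28, 3); (x_4, y_4) = (4910977, 526512).


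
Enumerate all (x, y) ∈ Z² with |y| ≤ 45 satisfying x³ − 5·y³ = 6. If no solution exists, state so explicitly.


The equation is x³ - 5y³ = 6. For fixed y, x³ = 5·y³ + 6, so a solution requires the RHS to be a perfect cube.
Strategy: iterate y from -45 to 45, compute RHS = 5·y³ + 6, and check whether it is a (positive or negative) perfect cube.
Check small values of y:
  y = 0: RHS = 6 is not a perfect cube.
  y = 1: RHS = 11 is not a perfect cube.
  y = -1: RHS = 1 = (1)³ ⇒ x = 1 works.
  y = 2: RHS = 46 is not a perfect cube.
  y = -2: RHS = -34 is not a perfect cube.
  y = 3: RHS = 141 is not a perfect cube.
  y = -3: RHS = -129 is not a perfect cube.
Continuing the search up to |y| = 45 finds no further solutions beyond those listed.
Collected solutions: (1, -1).

Solutions (with |y| ≤ 45): (1, -1).


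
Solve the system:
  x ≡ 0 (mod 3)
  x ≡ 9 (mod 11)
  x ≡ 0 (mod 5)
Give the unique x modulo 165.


Moduli 3, 11, 5 are pairwise coprime; by CRT there is a unique solution modulo M = 3 · 11 · 5 = 165.
Solve pairwise, accumulating the modulus:
  Start with x ≡ 0 (mod 3).
  Combine with x ≡ 9 (mod 11): since gcd(3, 11) = 1, we get a unique residue mod 33.
    Write x = 0 + 3·t and substitute into x ≡ 9 (mod 11): 3·t ≡ 9 − 0 = 9 (mod 11).
    The inverse of 3 mod 11 is 4 (since 3·4 = 12 = 1·11 + 1), so t ≡ 4·9 = 36 ≡ 3 (mod 11).
    Then x = 0 + 3·3 = 9, valid modulo lcm(3, 11) = 33: x ≡ 9 (mod 33).
  Combine with x ≡ 0 (mod 5): since gcd(33, 5) = 1, we get a unique residue mod 165.
    Write x = 9 + 33·t and substitute into x ≡ 0 (mod 5): 33·t ≡ 0 − 9 = -9 (mod 5).
    Reduce coefficients mod 5: 3·t ≡ 1 (mod 5).
    The inverse of 3 mod 5 is 2 (since 3·2 = 6 = 1·5 + 1), so t ≡ 2·1 = 2 ≡ 2 (mod 5).
    Then x = 9 + 33·2 = 75, valid modulo lcm(33, 5) = 165: x ≡ 75 (mod 165).
Verify: 75 mod 3 = 0 ✓, 75 mod 11 = 9 ✓, 75 mod 5 = 0 ✓.

x ≡ 75 (mod 165).


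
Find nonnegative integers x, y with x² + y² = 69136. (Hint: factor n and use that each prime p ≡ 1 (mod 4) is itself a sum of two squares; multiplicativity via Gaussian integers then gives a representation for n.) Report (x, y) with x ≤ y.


Step 1: Factor n = 69136 = 2^4 · 29 · 149.
Step 2: Check the mod-4 condition on each prime factor: 2 = 2 (special); 29 ≡ 1 (mod 4), exponent 1; 149 ≡ 1 (mod 4), exponent 1.
All primes ≡ 3 (mod 4) appear to even exponent (or don't appear), so by the two-squares theorem n IS expressible as a sum of two squares.
Step 3: Build a representation. Group n = k² · m with k = 4 and m = 29 · 149 = 4321 (a product of primes ≡ 1 (mod 4)); a representation of m scales to one of n via (k·x)² + (k·y)² = k²(x² + y²). Each prime p ≡ 1 (mod 4) is itself a sum of two squares; find a² by testing p − a² for a perfect square:
  29: 29 − 1² = 28, 29 − 2² = 25 = 5² ⇒ 29 = 2² + 5².
  149: 149 − 1² = 148, 149 − 2² = 145, 149 − 3² = 140, 149 − 4² = 133, 149 − 5² = 124, 149 − 6² = 113, 149 − 7² = 100 = 10² ⇒ 149 = 7² + 10².
  Combine using the Brahmagupta–Fibonacci identity (a² + b²)(c² + d²) = (ac − bd)² + (ad + bc)² = (ac + bd)² + (ad − bc)²:
  29 · 149 = 4321: from (2² + 5²)(7² + 10²), take (2·7 − 5·10, 2·10 + 5·7) = (14 − 50, 20 + 35) = (-36, 55); dropping signs (only squares matter) gives (36, 55); check 36² + 55² = 1296 + 3025 = 4321 ✓.
  Scale by k = 4: (4·36, 4·55) = (144, 220).
Step 4: Order so x ≤ y and verify: 144² + 220² = 20736 + 48400 = 69136 = n. ✓

n = 69136 = 144² + 220² (one valid representation with x ≤ y).


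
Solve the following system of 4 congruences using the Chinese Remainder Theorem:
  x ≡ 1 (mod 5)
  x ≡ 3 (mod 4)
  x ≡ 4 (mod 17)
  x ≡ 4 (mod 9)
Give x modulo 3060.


Product of moduli M = 5 · 4 · 17 · 9 = 3060.
Merge one congruence at a time:
  Start: x ≡ 1 (mod 5).
  Combine with x ≡ 3 (mod 4); new modulus lcm = 20.
    Write x = 1 + 5·t and substitute into x ≡ 3 (mod 4): 5·t ≡ 3 − 1 = 2 (mod 4).
    Reduce coefficients mod 4: 1·t ≡ 2 (mod 4).
    So t ≡ 2 (mod 4).
    Then x = 1 + 5·2 = 11, valid modulo lcm(5, 4) = 20: x ≡ 11 (mod 20).
  Combine with x ≡ 4 (mod 17); new modulus lcm = 340.
    Write x = 11 + 20·t and substitute into x ≡ 4 (mod 17): 20·t ≡ 4 − 11 = -7 (mod 17).
    Reduce coefficients mod 17: 3·t ≡ 10 (mod 17).
    The inverse of 3 mod 17 is 6 (since 3·6 = 18 = 1·17 + 1), so t ≡ 6·10 = 60 ≡ 9 (mod 17).
    Then x = 11 + 20·9 = 191, valid modulo lcm(20, 17) = 340: x ≡ 191 (mod 340).
  Combine with x ≡ 4 (mod 9); new modulus lcm = 3060.
    Write x = 191 + 340·t and substitute into x ≡ 4 (mod 9): 340·t ≡ 4 − 191 = -187 (mod 9).
    Reduce coefficients mod 9: 7·t ≡ 2 (mod 9).
    The inverse of 7 mod 9 is 4 (since 7·4 = 28 = 3·9 + 1), so t ≡ 4·2 = 8 ≡ 8 (mod 9).
    Then x = 191 + 340·8 = 2911, valid modulo lcm(340, 9) = 3060: x ≡ 2911 (mod 3060).
Verify against each original: 2911 mod 5 = 1, 2911 mod 4 = 3, 2911 mod 17 = 4, 2911 mod 9 = 4.

x ≡ 2911 (mod 3060).


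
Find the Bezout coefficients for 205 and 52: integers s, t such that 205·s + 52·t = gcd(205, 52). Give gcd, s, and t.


Euclidean algorithm on (205, 52) — divide until remainder is 0:
  205 = 3 · 52 + 49
  52 = 1 · 49 + 3
  49 = 16 · 3 + 1
  3 = 3 · 1 + 0
gcd(205, 52) = 1.
Track Bezout coefficients alongside the remainders: start with r₀ = 205 = a·1 + b·0 (s = 1, t = 0) and r₁ = 52 = a·0 + b·1 (s = 0, t = 1); each new remainder r_{k+1} = r_{k-1} − q_k·r_k inherits s_{k+1} = s_{k-1} − q_k·s_k, t_{k+1} = t_{k-1} − q_k·t_k, so r_k = a·s_k + b·t_k at every step:
  q = 3: r = 49, s = 1 − 3·0 = 1, t = 0 − 3·1 = -3  (check: 205·1 + 52·(-3) = 49)
  q = 1: r = 3, s = 0 − 1·1 = -1, t = 1 − 1·(-3) = 4  (check: 205·(-1) + 52·4 = 3)
  q = 16: r = 1, s = 1 − 16·(-1) = 17, t = -3 − 16·4 = -67  (check: 205·17 + 52·(-67) = 1)
The row with r = 1 (the gcd) gives the Bezout coefficients s = 17, t = -67.
Result: 205 · (17) + 52 · (-67) = 1.

gcd(205, 52) = 1; s = 17, t = -67 (check: 205·17 + 52·(-67) = 1).


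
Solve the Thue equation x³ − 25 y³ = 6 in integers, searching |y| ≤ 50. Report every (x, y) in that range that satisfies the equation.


The equation is x³ - 25y³ = 6. For fixed y, x³ = 25·y³ + 6, so a solution requires the RHS to be a perfect cube.
Strategy: iterate y from -50 to 50, compute RHS = 25·y³ + 6, and check whether it is a (positive or negative) perfect cube.
Check small values of y:
  y = 0: RHS = 6 is not a perfect cube.
  y = 1: RHS = 31 is not a perfect cube.
  y = -1: RHS = -19 is not a perfect cube.
  y = 2: RHS = 206 is not a perfect cube.
  y = -2: RHS = -194 is not a perfect cube.
  y = 3: RHS = 681 is not a perfect cube.
  y = -3: RHS = -669 is not a perfect cube.
Continuing the search up to |y| = 50 finds no solutions either.
No (x, y) in the scanned range satisfies the equation.

No integer solutions with |y| ≤ 50.


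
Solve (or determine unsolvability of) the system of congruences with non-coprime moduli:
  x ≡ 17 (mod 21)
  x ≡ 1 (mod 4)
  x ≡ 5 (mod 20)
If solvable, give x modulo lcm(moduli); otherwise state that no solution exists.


Moduli 21, 4, 20 are not pairwise coprime, so CRT works modulo lcm(m_i) when all pairwise compatibility conditions hold.
Pairwise compatibility: gcd(m_i, m_j) must divide a_i - a_j for every pair.
Merge one congruence at a time:
  Start: x ≡ 17 (mod 21).
  Combine with x ≡ 1 (mod 4): gcd(21, 4) = 1; 1 - 17 = -16, which IS divisible by 1, so compatible.
    Write x = 17 + 21·t and substitute into x ≡ 1 (mod 4): 21·t ≡ 1 − 17 = -16 (mod 4).
    Reduce coefficients mod 4: 1·t ≡ 0 (mod 4).
    So t ≡ 0 (mod 4).
    Then x = 17 + 21·0 = 17, valid modulo lcm(21, 4) = 84: x ≡ 17 (mod 84).
  Combine with x ≡ 5 (mod 20): gcd(84, 20) = 4; 5 - 17 = -12, which IS divisible by 4, so compatible.
    Write x = 17 + 84·t and substitute into x ≡ 5 (mod 20): 84·t ≡ 5 − 17 = -12 (mod 20).
    Divide the congruence (and modulus) by g = 4: 21·t ≡ -3 (mod 5).
    Reduce coefficients mod 5: 1·t ≡ 2 (mod 5).
    So t ≡ 2 (mod 5).
    Then x = 17 + 84·2 = 185, valid modulo lcm(84, 20) = 420: x ≡ 185 (mod 420).
Verify: 185 mod 21 = 17, 185 mod 4 = 1, 185 mod 20 = 5.

x ≡ 185 (mod 420).


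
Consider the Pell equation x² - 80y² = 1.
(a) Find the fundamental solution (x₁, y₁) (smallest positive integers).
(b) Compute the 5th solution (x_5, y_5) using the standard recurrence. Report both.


Step 1: Find the fundamental solution (x₁, y₁) of x² - 80y² = 1.
  Expand √80 as a continued fraction. a₀ = ⌊√80⌋ = 8; iterate m_{k+1} = d_k·a_k − m_k, d_{k+1} = (80 − m_{k+1}²)/d_k, a_{k+1} = ⌊(a₀ + m_{k+1})/d_{k+1}⌋ (starting m₀ = 0, d₀ = 1), with convergents p_k = a_k·p_{k-1} + p_{k-2}, q_k = a_k·q_{k-1} + q_{k-2} (p₋₁ = 1, q₋₁ = 0):
  k = 0: a₀ = 8; p₀/q₀ = 8/1; p₀² − 80·q₀² = 64 − 80 = -16.
  k = 1: m = 8, d = 16, a = ⌊(8 + 8)/16⌋ = 1; p/q = (1·8 + 1)/(1·1 + 0) = 9/1; p² − 80·q² = 81 − 80 = 1.
  The first convergent with p² − 80·q² = 1 gives the fundamental solution (x₁, y₁) = (9, 1).
Step 2: Apply the recurrence (x_{n+1}, y_{n+1}) = (x₁x_n + 80y₁y_n, x₁y_n + y₁x_n) repeatedly.
  From (x_1, y_1) = (9, 1): x_2 = 9·9 + 80·1·1 = 161; y_2 = 9·1 + 1·9 = 18.
  From (x_2, y_2) = (161, 18): x_3 = 9·161 + 80·1·18 = 2889; y_3 = 9·18 + 1·161 = 323.
  From (x_3, y_3) = (2889, 323): x_4 = 9·2889 + 80·1·323 = 51841; y_4 = 9·323 + 1·2889 = 5796.
  From (x_4, y_4) = (51841, 5796): x_5 = 9·51841 + 80·1·5796 = 930249; y_5 = 9·5796 + 1·51841 = 104005.
Step 3: Verify x_5² - 80·y_5² = 865363202001 - 865363202000 = 1 (should be 1). ✓

(x_1, y_1) = (9, 1); (x_5, y_5) = (930249, 104005).


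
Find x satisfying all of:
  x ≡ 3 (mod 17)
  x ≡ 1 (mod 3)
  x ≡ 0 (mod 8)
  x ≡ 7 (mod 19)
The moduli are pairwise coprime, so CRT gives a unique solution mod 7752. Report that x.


Product of moduli M = 17 · 3 · 8 · 19 = 7752.
Merge one congruence at a time:
  Start: x ≡ 3 (mod 17).
  Combine with x ≡ 1 (mod 3); new modulus lcm = 51.
    Write x = 3 + 17·t and substitute into x ≡ 1 (mod 3): 17·t ≡ 1 − 3 = -2 (mod 3).
    Reduce coefficients mod 3: 2·t ≡ 1 (mod 3).
    The inverse of 2 mod 3 is 2 (since 2·2 = 4 = 1·3 + 1), so t ≡ 2·1 = 2 ≡ 2 (mod 3).
    Then x = 3 + 17·2 = 37, valid modulo lcm(17, 3) = 51: x ≡ 37 (mod 51).
  Combine with x ≡ 0 (mod 8); new modulus lcm = 408.
    Write x = 37 + 51·t and substitute into x ≡ 0 (mod 8): 51·t ≡ 0 − 37 = -37 (mod 8).
    Reduce coefficients mod 8: 3·t ≡ 3 (mod 8).
    The inverse of 3 mod 8 is 3 (since 3·3 = 9 = 1·8 + 1), so t ≡ 3·3 = 9 ≡ 1 (mod 8).
    Then x = 37 + 51·1 = 88, valid modulo lcm(51, 8) = 408: x ≡ 88 (mod 408).
  Combine with x ≡ 7 (mod 19); new modulus lcm = 7752.
    Write x = 88 + 408·t and substitute into x ≡ 7 (mod 19): 408·t ≡ 7 − 88 = -81 (mod 19).
    Reduce coefficients mod 19: 9·t ≡ 14 (mod 19).
    The inverse of 9 mod 19 is 17 (since 9·17 = 153 = 8·19 + 1), so t ≡ 17·14 = 238 ≡ 10 (mod 19).
    Then x = 88 + 408·10 = 4168, valid modulo lcm(408, 19) = 7752: x ≡ 4168 (mod 7752).
Verify against each original: 4168 mod 17 = 3, 4168 mod 3 = 1, 4168 mod 8 = 0, 4168 mod 19 = 7.

x ≡ 4168 (mod 7752).


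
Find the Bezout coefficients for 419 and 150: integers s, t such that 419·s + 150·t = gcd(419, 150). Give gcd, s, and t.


Euclidean algorithm on (419, 150) — divide until remainder is 0:
  419 = 2 · 150 + 119
  150 = 1 · 119 + 31
  119 = 3 · 31 + 26
  31 = 1 · 26 + 5
  26 = 5 · 5 + 1
  5 = 5 · 1 + 0
gcd(419, 150) = 1.
Track Bezout coefficients alongside the remainders: start with r₀ = 419 = a·1 + b·0 (s = 1, t = 0) and r₁ = 150 = a·0 + b·1 (s = 0, t = 1); each new remainder r_{k+1} = r_{k-1} − q_k·r_k inherits s_{k+1} = s_{k-1} − q_k·s_k, t_{k+1} = t_{k-1} − q_k·t_k, so r_k = a·s_k + b·t_k at every step:
  q = 2: r = 119, s = 1 − 2·0 = 1, t = 0 − 2·1 = -2  (check: 419·1 + 150·(-2) = 119)
  q = 1: r = 31, s = 0 − 1·1 = -1, t = 1 − 1·(-2) = 3  (check: 419·(-1) + 150·3 = 31)
  q = 3: r = 26, s = 1 − 3·(-1) = 4, t = -2 − 3·3 = -11  (check: 419·4 + 150·(-11) = 26)
  q = 1: r = 5, s = -1 − 1·4 = -5, t = 3 − 1·(-11) = 14  (check: 419·(-5) + 150·14 = 5)
  q = 5: r = 1, s = 4 − 5·(-5) = 29, t = -11 − 5·14 = -81  (check: 419·29 + 150·(-81) = 1)
The row with r = 1 (the gcd) gives the Bezout coefficients s = 29, t = -81.
Result: 419 · (29) + 150 · (-81) = 1.

gcd(419, 150) = 1; s = 29, t = -81 (check: 419·29 + 150·(-81) = 1).


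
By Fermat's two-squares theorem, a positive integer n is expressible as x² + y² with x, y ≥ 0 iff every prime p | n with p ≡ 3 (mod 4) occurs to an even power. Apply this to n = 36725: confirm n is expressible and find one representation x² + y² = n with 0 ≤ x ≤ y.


Step 1: Factor n = 36725 = 5^2 · 13 · 113.
Step 2: Check the mod-4 condition on each prime factor: 5 ≡ 1 (mod 4), exponent 2; 13 ≡ 1 (mod 4), exponent 1; 113 ≡ 1 (mod 4), exponent 1.
All primes ≡ 3 (mod 4) appear to even exponent (or don't appear), so by the two-squares theorem n IS expressible as a sum of two squares.
Step 3: Build a representation. Group n = k² · m with k = 5 and m = 13 · 113 = 1469 (a product of primes ≡ 1 (mod 4)); a representation of m scales to one of n via (k·x)² + (k·y)² = k²(x² + y²). Each prime p ≡ 1 (mod 4) is itself a sum of two squares; find a² by testing p − a² for a perfect square:
  13: 13 − 1² = 12, 13 − 2² = 9 = 3² ⇒ 13 = 2² + 3².
  113: 113 − 1² = 112, 113 − 2² = 109, 113 − 3² = 104, 113 − 4² = 97, 113 − 5² = 88, 113 − 6² = 77, 113 − 7² = 64 = 8² ⇒ 113 = 7² + 8².
  Combine using the Brahmagupta–Fibonacci identity (a² + b²)(c² + d²) = (ac − bd)² + (ad + bc)² = (ac + bd)² + (ad − bc)²:
  13 · 113 = 1469: from (2² + 3²)(7² + 8²), take (2·7 − 3·8, 2·8 + 3·7) = (14 − 24, 16 + 21) = (-10, 37); dropping signs (only squares matter) gives (10, 37); check 10² + 37² = 100 + 1369 = 1469 ✓.
  Scale by k = 5: (5·10, 5·37) = (50, 185).
Step 4: Order so x ≤ y and verify: 50² + 185² = 2500 + 34225 = 36725 = n. ✓

n = 36725 = 50² + 185² (one valid representation with x ≤ y).


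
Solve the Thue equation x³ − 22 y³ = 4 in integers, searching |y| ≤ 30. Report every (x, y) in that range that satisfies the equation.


The equation is x³ - 22y³ = 4. For fixed y, x³ = 22·y³ + 4, so a solution requires the RHS to be a perfect cube.
Strategy: iterate y from -30 to 30, compute RHS = 22·y³ + 4, and check whether it is a (positive or negative) perfect cube.
Check small values of y:
  y = 0: RHS = 4 is not a perfect cube.
  y = 1: RHS = 26 is not a perfect cube.
  y = -1: RHS = -18 is not a perfect cube.
  y = 2: RHS = 180 is not a perfect cube.
  y = -2: RHS = -172 is not a perfect cube.
  y = 3: RHS = 598 is not a perfect cube.
  y = -3: RHS = -590 is not a perfect cube.
Continuing the search up to |y| = 30 finds no solutions either.
No (x, y) in the scanned range satisfies the equation.

No integer solutions with |y| ≤ 30.


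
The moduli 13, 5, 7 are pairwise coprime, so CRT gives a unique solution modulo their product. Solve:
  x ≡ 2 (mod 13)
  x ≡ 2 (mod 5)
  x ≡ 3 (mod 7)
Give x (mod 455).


Moduli 13, 5, 7 are pairwise coprime; by CRT there is a unique solution modulo M = 13 · 5 · 7 = 455.
Solve pairwise, accumulating the modulus:
  Start with x ≡ 2 (mod 13).
  Combine with x ≡ 2 (mod 5): since gcd(13, 5) = 1, we get a unique residue mod 65.
    Write x = 2 + 13·t and substitute into x ≡ 2 (mod 5): 13·t ≡ 2 − 2 = 0 (mod 5).
    Reduce coefficients mod 5: 3·t ≡ 0 (mod 5).
    The inverse of 3 mod 5 is 2 (since 3·2 = 6 = 1·5 + 1), so t ≡ 2·0 = 0 ≡ 0 (mod 5).
    Then x = 2 + 13·0 = 2, valid modulo lcm(13, 5) = 65: x ≡ 2 (mod 65).
  Combine with x ≡ 3 (mod 7): since gcd(65, 7) = 1, we get a unique residue mod 455.
    Write x = 2 + 65·t and substitute into x ≡ 3 (mod 7): 65·t ≡ 3 − 2 = 1 (mod 7).
    Reduce coefficients mod 7: 2·t ≡ 1 (mod 7).
    The inverse of 2 mod 7 is 4 (since 2·4 = 8 = 1·7 + 1), so t ≡ 4·1 = 4 ≡ 4 (mod 7).
    Then x = 2 + 65·4 = 262, valid modulo lcm(65, 7) = 455: x ≡ 262 (mod 455).
Verify: 262 mod 13 = 2 ✓, 262 mod 5 = 2 ✓, 262 mod 7 = 3 ✓.

x ≡ 262 (mod 455).


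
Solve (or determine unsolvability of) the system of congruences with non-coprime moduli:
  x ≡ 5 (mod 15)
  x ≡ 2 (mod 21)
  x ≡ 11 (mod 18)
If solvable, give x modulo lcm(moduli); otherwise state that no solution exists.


Moduli 15, 21, 18 are not pairwise coprime, so CRT works modulo lcm(m_i) when all pairwise compatibility conditions hold.
Pairwise compatibility: gcd(m_i, m_j) must divide a_i - a_j for every pair.
Merge one congruence at a time:
  Start: x ≡ 5 (mod 15).
  Combine with x ≡ 2 (mod 21): gcd(15, 21) = 3; 2 - 5 = -3, which IS divisible by 3, so compatible.
    Write x = 5 + 15·t and substitute into x ≡ 2 (mod 21): 15·t ≡ 2 − 5 = -3 (mod 21).
    Divide the congruence (and modulus) by g = 3: 5·t ≡ -1 (mod 7).
    Reduce coefficients mod 7: 5·t ≡ 6 (mod 7).
    The inverse of 5 mod 7 is 3 (since 5·3 = 15 = 2·7 + 1), so t ≡ 3·6 = 18 ≡ 4 (mod 7).
    Then x = 5 + 15·4 = 65, valid modulo lcm(15, 21) = 105: x ≡ 65 (mod 105).
  Combine with x ≡ 11 (mod 18): gcd(105, 18) = 3; 11 - 65 = -54, which IS divisible by 3, so compatible.
    Write x = 65 + 105·t and substitute into x ≡ 11 (mod 18): 105·t ≡ 11 − 65 = -54 (mod 18).
    Divide the congruence (and modulus) by g = 3: 35·t ≡ -18 (mod 6).
    Reduce coefficients mod 6: 5·t ≡ 0 (mod 6).
    The inverse of 5 mod 6 is 5 (since 5·5 = 25 = 4·6 + 1), so t ≡ 5·0 = 0 ≡ 0 (mod 6).
    Then x = 65 + 105·0 = 65, valid modulo lcm(105, 18) = 630: x ≡ 65 (mod 630).
Verify: 65 mod 15 = 5, 65 mod 21 = 2, 65 mod 18 = 11.

x ≡ 65 (mod 630).


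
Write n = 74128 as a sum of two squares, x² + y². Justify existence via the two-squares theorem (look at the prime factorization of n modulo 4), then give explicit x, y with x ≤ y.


Step 1: Factor n = 74128 = 2^4 · 41 · 113.
Step 2: Check the mod-4 condition on each prime factor: 2 = 2 (special); 41 ≡ 1 (mod 4), exponent 1; 113 ≡ 1 (mod 4), exponent 1.
All primes ≡ 3 (mod 4) appear to even exponent (or don't appear), so by the two-squares theorem n IS expressible as a sum of two squares.
Step 3: Build a representation. Group n = k² · m with k = 4 and m = 41 · 113 = 4633 (a product of primes ≡ 1 (mod 4)); a representation of m scales to one of n via (k·x)² + (k·y)² = k²(x² + y²). Each prime p ≡ 1 (mod 4) is itself a sum of two squares; find a² by testing p − a² for a perfect square:
  41: 41 − 1² = 40, 41 − 2² = 37, 41 − 3² = 32, 41 − 4² = 25 = 5² ⇒ 41 = 4² + 5².
  113: 113 − 1² = 112, 113 − 2² = 109, 113 − 3² = 104, 113 − 4² = 97, 113 − 5² = 88, 113 − 6² = 77, 113 − 7² = 64 = 8² ⇒ 113 = 7² + 8².
  Combine using the Brahmagupta–Fibonacci identity (a² + b²)(c² + d²) = (ac − bd)² + (ad + bc)² = (ac + bd)² + (ad − bc)²:
  41 · 113 = 4633: from (4² + 5²)(7² + 8²), take (4·7 − 5·8, 4·8 + 5·7) = (28 − 40, 32 + 35) = (-12, 67); dropping signs (only squares matter) gives (12, 67); check 12² + 67² = 144 + 4489 = 4633 ✓.
  Scale by k = 4: (4·12, 4·67) = (48, 268).
Step 4: Order so x ≤ y and verify: 48² + 268² = 2304 + 71824 = 74128 = n. ✓

n = 74128 = 48² + 268² (one valid representation with x ≤ y).


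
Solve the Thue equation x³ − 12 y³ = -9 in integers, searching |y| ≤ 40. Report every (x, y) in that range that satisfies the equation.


The equation is x³ - 12y³ = -9. For fixed y, x³ = 12·y³ − 9, so a solution requires the RHS to be a perfect cube.
Strategy: iterate y from -40 to 40, compute RHS = 12·y³ − 9, and check whether it is a (positive or negative) perfect cube.
Check small values of y:
  y = 0: RHS = -9 is not a perfect cube.
  y = 1: RHS = 3 is not a perfect cube.
  y = -1: RHS = -21 is not a perfect cube.
  y = 2: RHS = 87 is not a perfect cube.
  y = -2: RHS = -105 is not a perfect cube.
  y = 3: RHS = 315 is not a perfect cube.
  y = -3: RHS = -333 is not a perfect cube.
Continuing the search up to |y| = 40 finds no solutions either.
No (x, y) in the scanned range satisfies the equation.

No integer solutions with |y| ≤ 40.


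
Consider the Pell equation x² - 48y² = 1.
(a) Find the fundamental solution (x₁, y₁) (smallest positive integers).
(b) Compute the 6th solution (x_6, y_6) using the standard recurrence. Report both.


Step 1: Find the fundamental solution (x₁, y₁) of x² - 48y² = 1.
  Expand √48 as a continued fraction. a₀ = ⌊√48⌋ = 6; iterate m_{k+1} = d_k·a_k − m_k, d_{k+1} = (48 − m_{k+1}²)/d_k, a_{k+1} = ⌊(a₀ + m_{k+1})/d_{k+1}⌋ (starting m₀ = 0, d₀ = 1), with convergents p_k = a_k·p_{k-1} + p_{k-2}, q_k = a_k·q_{k-1} + q_{k-2} (p₋₁ = 1, q₋₁ = 0):
  k = 0: a₀ = 6; p₀/q₀ = 6/1; p₀² − 48·q₀² = 36 − 48 = -12.
  k = 1: m = 6, d = 12, a = ⌊(6 + 6)/12⌋ = 1; p/q = (1·6 + 1)/(1·1 + 0) = 7/1; p² − 48·q² = 49 − 48 = 1.
  The first convergent with p² − 48·q² = 1 gives the fundamental solution (x₁, y₁) = (7, 1).
Step 2: Apply the recurrence (x_{n+1}, y_{n+1}) = (x₁x_n + 48y₁y_n, x₁y_n + y₁x_n) repeatedly.
  From (x_1, y_1) = (7, 1): x_2 = 7·7 + 48·1·1 = 97; y_2 = 7·1 + 1·7 = 14.
  From (x_2, y_2) = (97, 14): x_3 = 7·97 + 48·1·14 = 1351; y_3 = 7·14 + 1·97 = 195.
  From (x_3, y_3) = (1351, 195): x_4 = 7·1351 + 48·1·195 = 18817; y_4 = 7·195 + 1·1351 = 2716.
  From (x_4, y_4) = (18817, 2716): x_5 = 7·18817 + 48·1·2716 = 262087; y_5 = 7·2716 + 1·18817 = 37829.
  From (x_5, y_5) = (262087, 37829): x_6 = 7·262087 + 48·1·37829 = 3650401; y_6 = 7·37829 + 1·262087 = 526890.
Step 3: Verify x_6² - 48·y_6² = 13325427460801 - 13325427460800 = 1 (should be 1). ✓

(x_1, y_1) = (7, 1); (x_6, y_6) = (3650401, 526890).


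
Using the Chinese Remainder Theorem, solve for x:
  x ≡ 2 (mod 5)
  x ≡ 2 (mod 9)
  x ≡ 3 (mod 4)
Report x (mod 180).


Moduli 5, 9, 4 are pairwise coprime; by CRT there is a unique solution modulo M = 5 · 9 · 4 = 180.
Solve pairwise, accumulating the modulus:
  Start with x ≡ 2 (mod 5).
  Combine with x ≡ 2 (mod 9): since gcd(5, 9) = 1, we get a unique residue mod 45.
    Write x = 2 + 5·t and substitute into x ≡ 2 (mod 9): 5·t ≡ 2 − 2 = 0 (mod 9).
    The inverse of 5 mod 9 is 2 (since 5·2 = 10 = 1·9 + 1), so t ≡ 2·0 = 0 ≡ 0 (mod 9).
    Then x = 2 + 5·0 = 2, valid modulo lcm(5, 9) = 45: x ≡ 2 (mod 45).
  Combine with x ≡ 3 (mod 4): since gcd(45, 4) = 1, we get a unique residue mod 180.
    Write x = 2 + 45·t and substitute into x ≡ 3 (mod 4): 45·t ≡ 3 − 2 = 1 (mod 4).
    Reduce coefficients mod 4: 1·t ≡ 1 (mod 4).
    So t ≡ 1 (mod 4).
    Then x = 2 + 45·1 = 47, valid modulo lcm(45, 4) = 180: x ≡ 47 (mod 180).
Verify: 47 mod 5 = 2 ✓, 47 mod 9 = 2 ✓, 47 mod 4 = 3 ✓.

x ≡ 47 (mod 180).


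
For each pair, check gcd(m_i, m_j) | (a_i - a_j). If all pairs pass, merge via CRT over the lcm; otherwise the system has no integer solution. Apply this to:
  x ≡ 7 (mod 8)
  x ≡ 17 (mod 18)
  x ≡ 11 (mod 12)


Moduli 8, 18, 12 are not pairwise coprime, so CRT works modulo lcm(m_i) when all pairwise compatibility conditions hold.
Pairwise compatibility: gcd(m_i, m_j) must divide a_i - a_j for every pair.
Merge one congruence at a time:
  Start: x ≡ 7 (mod 8).
  Combine with x ≡ 17 (mod 18): gcd(8, 18) = 2; 17 - 7 = 10, which IS divisible by 2, so compatible.
    Write x = 7 + 8·t and substitute into x ≡ 17 (mod 18): 8·t ≡ 17 − 7 = 10 (mod 18).
    Divide the congruence (and modulus) by g = 2: 4·t ≡ 5 (mod 9).
    The inverse of 4 mod 9 is 7 (since 4·7 = 28 = 3·9 + 1), so t ≡ 7·5 = 35 ≡ 8 (mod 9).
    Then x = 7 + 8·8 = 71, valid modulo lcm(8, 18) = 72: x ≡ 71 (mod 72).
  Combine with x ≡ 11 (mod 12): gcd(72, 12) = 12; 11 - 71 = -60, which IS divisible by 12, so compatible.
    Write x = 71 + 72·t and substitute into x ≡ 11 (mod 12): 72·t ≡ 11 − 71 = -60 (mod 12).
    Divide the congruence (and modulus) by g = 12: 6·t ≡ -5 (mod 1).
    Modulo 1 every t works; take t = 0.
    Then x = 71 + 72·0 = 71, valid modulo lcm(72, 12) = 72: x ≡ 71 (mod 72).
Verify: 71 mod 8 = 7, 71 mod 18 = 17, 71 mod 12 = 11.

x ≡ 71 (mod 72).


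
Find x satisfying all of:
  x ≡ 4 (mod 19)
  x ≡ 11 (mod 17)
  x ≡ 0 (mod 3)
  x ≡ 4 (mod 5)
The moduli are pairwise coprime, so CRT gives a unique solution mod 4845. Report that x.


Product of moduli M = 19 · 17 · 3 · 5 = 4845.
Merge one congruence at a time:
  Start: x ≡ 4 (mod 19).
  Combine with x ≡ 11 (mod 17); new modulus lcm = 323.
    Write x = 4 + 19·t and substitute into x ≡ 11 (mod 17): 19·t ≡ 11 − 4 = 7 (mod 17).
    Reduce coefficients mod 17: 2·t ≡ 7 (mod 17).
    The inverse of 2 mod 17 is 9 (since 2·9 = 18 = 1·17 + 1), so t ≡ 9·7 = 63 ≡ 12 (mod 17).
    Then x = 4 + 19·12 = 232, valid modulo lcm(19, 17) = 323: x ≡ 232 (mod 323).
  Combine with x ≡ 0 (mod 3); new modulus lcm = 969.
    Write x = 232 + 323·t and substitute into x ≡ 0 (mod 3): 323·t ≡ 0 − 232 = -232 (mod 3).
    Reduce coefficients mod 3: 2·t ≡ 2 (mod 3).
    The inverse of 2 mod 3 is 2 (since 2·2 = 4 = 1·3 + 1), so t ≡ 2·2 = 4 ≡ 1 (mod 3).
    Then x = 232 + 323·1 = 555, valid modulo lcm(323, 3) = 969: x ≡ 555 (mod 969).
  Combine with x ≡ 4 (mod 5); new modulus lcm = 4845.
    Write x = 555 + 969·t and substitute into x ≡ 4 (mod 5): 969·t ≡ 4 − 555 = -551 (mod 5).
    Reduce coefficients mod 5: 4·t ≡ 4 (mod 5).
    The inverse of 4 mod 5 is 4 (since 4·4 = 16 = 3·5 + 1), so t ≡ 4·4 = 16 ≡ 1 (mod 5).
    Then x = 555 + 969·1 = 1524, valid modulo lcm(969, 5) = 4845: x ≡ 1524 (mod 4845).
Verify against each original: 1524 mod 19 = 4, 1524 mod 17 = 11, 1524 mod 3 = 0, 1524 mod 5 = 4.

x ≡ 1524 (mod 4845).


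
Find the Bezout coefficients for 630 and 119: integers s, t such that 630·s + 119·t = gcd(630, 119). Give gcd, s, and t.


Euclidean algorithm on (630, 119) — divide until remainder is 0:
  630 = 5 · 119 + 35
  119 = 3 · 35 + 14
  35 = 2 · 14 + 7
  14 = 2 · 7 + 0
gcd(630, 119) = 7.
Track Bezout coefficients alongside the remainders: start with r₀ = 630 = a·1 + b·0 (s = 1, t = 0) and r₁ = 119 = a·0 + b·1 (s = 0, t = 1); each new remainder r_{k+1} = r_{k-1} − q_k·r_k inherits s_{k+1} = s_{k-1} − q_k·s_k, t_{k+1} = t_{k-1} − q_k·t_k, so r_k = a·s_k + b·t_k at every step:
  q = 5: r = 35, s = 1 − 5·0 = 1, t = 0 − 5·1 = -5  (check: 630·1 + 119·(-5) = 35)
  q = 3: r = 14, s = 0 − 3·1 = -3, t = 1 − 3·(-5) = 16  (check: 630·(-3) + 119·16 = 14)
  q = 2: r = 7, s = 1 − 2·(-3) = 7, t = -5 − 2·16 = -37  (check: 630·7 + 119·(-37) = 7)
The row with r = 7 (the gcd) gives the Bezout coefficients s = 7, t = -37.
Result: 630 · (7) + 119 · (-37) = 7.

gcd(630, 119) = 7; s = 7, t = -37 (check: 630·7 + 119·(-37) = 7).
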